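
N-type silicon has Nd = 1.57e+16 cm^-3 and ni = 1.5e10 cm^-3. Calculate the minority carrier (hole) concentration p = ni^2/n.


Step 1: Since Nd >> ni, n ≈ Nd = 1.57e+16 cm^-3
Step 2: p = ni^2 / n = (1.5e10)^2 / 1.57e+16
Step 3: p = 2.25e20 / 1.57e+16 = 1.43e+04 cm^-3

1.43e+04


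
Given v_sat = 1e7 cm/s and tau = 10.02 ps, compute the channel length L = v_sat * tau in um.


Step 1: tau in seconds = 10.02 ps * 1e-12 = 1.0020e-11 s
Step 2: L = v_sat * tau = 1e7 * 1.0020e-11 = 1.0020e-04 cm
Step 3: L in um = 1.0020e-04 * 1e4 = 1.002 um

1.002


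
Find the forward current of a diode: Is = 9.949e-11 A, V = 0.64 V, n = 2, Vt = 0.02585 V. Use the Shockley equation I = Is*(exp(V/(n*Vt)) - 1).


Step 1: V/(n*Vt) = 0.64/(2*0.02585) = 12.3791
Step 2: exp(12.3791) = 2.3778e+05
Step 3: I = 9.949e-11 * (2.3778e+05 - 1) = 2.37e-05 A

2.37e-05


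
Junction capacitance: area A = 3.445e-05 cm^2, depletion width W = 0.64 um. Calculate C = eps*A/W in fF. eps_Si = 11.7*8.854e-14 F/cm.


Step 1: eps_Si = 11.7 * 8.854e-14 = 1.035918e-12 F/cm
Step 2: W in cm = 0.64 * 1e-4 = 6.40e-05 cm
Step 3: C = 1.035918e-12 * 3.445e-05 / 6.40e-05 = 5.576152e-13 F
Step 4: C = 557.62 fF

557.62


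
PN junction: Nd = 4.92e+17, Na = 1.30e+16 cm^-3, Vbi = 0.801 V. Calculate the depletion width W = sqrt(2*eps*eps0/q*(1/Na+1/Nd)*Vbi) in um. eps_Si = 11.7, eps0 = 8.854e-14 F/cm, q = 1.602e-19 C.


Step 1: 1/Na + 1/Nd = 1/1.30e+16 + 1/4.92e+17 = 7.89556e-17
Step 2: 2*eps*eps0/q = 2*11.7*8.854e-14/1.602e-19 = 1.293281e+07
Step 3: W^2 = 1.293281e+07 * 7.89556e-17 * 0.801 = 8.17915e-10
Step 4: W = sqrt(8.17915e-10) = 2.860e-05 cm = 0.286 um

0.286


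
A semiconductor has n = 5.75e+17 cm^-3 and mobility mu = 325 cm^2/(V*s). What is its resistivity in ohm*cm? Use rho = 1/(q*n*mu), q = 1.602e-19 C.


Step 1: sigma = q * n * mu = 1.602e-19 * 5.75e+17 * 325 = 2.99374e+01 S/cm
Step 2: rho = 1 / sigma = 1 / 2.99374e+01 = 0.0334 ohm*cm

0.0334


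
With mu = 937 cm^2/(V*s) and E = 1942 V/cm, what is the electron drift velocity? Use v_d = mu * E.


Step 1: v_d = mu * E
Step 2: v_d = 937 * 1942 = 1819654
Step 3: v_d = 1.82e+06 cm/s

1.82e+06


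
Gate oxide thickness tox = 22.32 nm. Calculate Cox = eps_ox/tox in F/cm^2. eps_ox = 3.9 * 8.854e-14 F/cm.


Step 1: eps_ox = 3.9 * 8.854e-14 = 3.45306e-13 F/cm
Step 2: tox in cm = 22.32 nm * 1e-7 = 2.2320e-06 cm
Step 3: Cox = 3.45306e-13 / 2.2320e-06 = 1.55e-07 F/cm^2

1.55e-07


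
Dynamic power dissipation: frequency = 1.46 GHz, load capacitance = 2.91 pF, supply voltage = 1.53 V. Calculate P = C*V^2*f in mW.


Step 1: V^2 = 1.53^2 = 2.3409 V^2
Step 2: P = C*V^2*f = 2.91e-12 F * 2.3409 * 1.46e9 Hz
Step 3: P = 9.94554774e-03 W
Step 4: P = 9.946 mW

9.946


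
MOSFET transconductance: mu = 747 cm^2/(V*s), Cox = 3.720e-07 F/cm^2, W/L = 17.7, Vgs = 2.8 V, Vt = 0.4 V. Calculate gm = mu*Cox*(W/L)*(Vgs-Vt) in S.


Step 1: Vov = Vgs - Vt = 2.8 - 0.4 = 2.4 V
Step 2: gm = mu * Cox * (W/L) * Vov
Step 3: gm = 747 * 3.720e-07 * 17.7 * 2.4 = 1.18e-02 S

1.18e-02


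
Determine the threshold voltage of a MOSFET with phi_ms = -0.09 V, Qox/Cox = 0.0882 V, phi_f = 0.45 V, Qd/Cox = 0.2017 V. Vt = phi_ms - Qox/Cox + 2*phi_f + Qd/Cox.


Step 1: Vt = phi_ms - Qox/Cox + 2*phi_f + Qd/Cox
Step 2: Vt = -0.09 - 0.0882 + 2*0.45 + 0.2017
Step 3: Vt = -0.09 - 0.0882 + 0.9 + 0.2017
Step 4: Vt = 0.9235 V

0.9235


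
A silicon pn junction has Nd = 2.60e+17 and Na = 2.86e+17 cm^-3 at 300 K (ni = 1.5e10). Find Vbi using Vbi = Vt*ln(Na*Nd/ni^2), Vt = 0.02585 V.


Step 1: Compute Na*Nd/ni^2 = 2.86e+17 * 2.60e+17 / (1.5e10)^2 = 3.3049e+14
Step 2: ln(3.3049e+14) = 33.4316
Step 3: Vbi = 0.02585 * 33.4316 = 0.864 V

0.864


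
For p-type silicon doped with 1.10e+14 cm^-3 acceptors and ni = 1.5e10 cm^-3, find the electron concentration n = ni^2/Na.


Step 1: Majority hole concentration p ≈ Na = 1.10e+14 cm^-3
Step 2: n = ni^2 / Na = (1.5e10)^2 / 1.10e+14
Step 3: n = 2.05e+06 cm^-3

2.05e+06


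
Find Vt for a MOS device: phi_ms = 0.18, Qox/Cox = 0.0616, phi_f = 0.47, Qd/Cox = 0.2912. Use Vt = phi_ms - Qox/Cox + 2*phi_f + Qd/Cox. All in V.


Step 1: Vt = phi_ms - Qox/Cox + 2*phi_f + Qd/Cox
Step 2: Vt = 0.18 - 0.0616 + 2*0.47 + 0.2912
Step 3: Vt = 0.18 - 0.0616 + 0.94 + 0.2912
Step 4: Vt = 1.3496 V

1.3496


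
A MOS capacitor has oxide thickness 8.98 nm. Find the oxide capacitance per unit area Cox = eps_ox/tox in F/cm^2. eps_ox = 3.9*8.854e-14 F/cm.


Step 1: eps_ox = 3.9 * 8.854e-14 = 3.45306e-13 F/cm
Step 2: tox in cm = 8.98 nm * 1e-7 = 8.9800e-07 cm
Step 3: Cox = 3.45306e-13 / 8.9800e-07 = 3.85e-07 F/cm^2

3.85e-07


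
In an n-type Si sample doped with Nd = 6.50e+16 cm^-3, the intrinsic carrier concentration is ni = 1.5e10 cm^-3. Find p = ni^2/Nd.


Step 1: Since Nd >> ni, n ≈ Nd = 6.50e+16 cm^-3
Step 2: p = ni^2 / n = (1.5e10)^2 / 6.50e+16
Step 3: p = 2.25e20 / 6.50e+16 = 3.46e+03 cm^-3

3.46e+03


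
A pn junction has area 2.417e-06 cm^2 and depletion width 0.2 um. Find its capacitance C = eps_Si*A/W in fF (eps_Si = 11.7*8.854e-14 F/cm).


Step 1: eps_Si = 11.7 * 8.854e-14 = 1.035918e-12 F/cm
Step 2: W in cm = 0.2 * 1e-4 = 2.00e-05 cm
Step 3: C = 1.035918e-12 * 2.417e-06 / 2.00e-05 = 1.251907e-13 F
Step 4: C = 125.19 fF

125.19


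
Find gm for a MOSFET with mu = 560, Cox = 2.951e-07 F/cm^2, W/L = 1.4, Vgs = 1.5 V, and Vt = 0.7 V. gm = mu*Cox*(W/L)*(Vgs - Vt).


Step 1: Vov = Vgs - Vt = 1.5 - 0.7 = 0.8 V
Step 2: gm = mu * Cox * (W/L) * Vov
Step 3: gm = 560 * 2.951e-07 * 1.4 * 0.8 = 1.85e-04 S

1.85e-04


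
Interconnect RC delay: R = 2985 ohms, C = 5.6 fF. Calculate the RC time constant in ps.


Step 1: tau = R * C
Step 2: tau = 2985 * 5.6 fF = 2985 * 5.6e-15 F
Step 3: tau = 1.6716e-11 s = 16.716 ps

16.716


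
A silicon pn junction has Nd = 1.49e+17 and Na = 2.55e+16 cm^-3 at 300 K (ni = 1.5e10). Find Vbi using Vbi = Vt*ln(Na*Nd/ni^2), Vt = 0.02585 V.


Step 1: Compute Na*Nd/ni^2 = 2.55e+16 * 1.49e+17 / (1.5e10)^2 = 1.6887e+13
Step 2: ln(1.6887e+13) = 30.4576
Step 3: Vbi = 0.02585 * 30.4576 = 0.787 V

0.787


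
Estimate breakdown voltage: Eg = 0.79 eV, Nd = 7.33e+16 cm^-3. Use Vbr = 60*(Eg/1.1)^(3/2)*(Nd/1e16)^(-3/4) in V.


Step 1: Eg/1.1 = 0.79/1.1 = 0.718182
Step 2: (Eg/1.1)^1.5 = 0.718182^1.5 = 0.608628
Step 3: (Nd/1e16)^(-0.75) = (7.33)^(-0.75) = 0.224477
Step 4: Vbr = 60 * 0.608628 * 0.224477 = 8.2 V

8.2


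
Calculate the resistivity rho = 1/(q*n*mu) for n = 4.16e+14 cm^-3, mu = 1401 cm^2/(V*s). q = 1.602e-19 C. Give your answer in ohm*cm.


Step 1: sigma = q * n * mu = 1.602e-19 * 4.16e+14 * 1401 = 9.33671e-02 S/cm
Step 2: rho = 1 / sigma = 1 / 9.33671e-02 = 10.71 ohm*cm

10.71


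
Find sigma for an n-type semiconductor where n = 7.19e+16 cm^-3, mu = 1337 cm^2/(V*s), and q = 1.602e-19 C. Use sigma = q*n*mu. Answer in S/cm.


Step 1: sigma = q * n * mu
Step 2: sigma = 1.602e-19 * 7.19e+16 * 1337
Step 3: sigma = 1.540e+01 S/cm

1.540e+01


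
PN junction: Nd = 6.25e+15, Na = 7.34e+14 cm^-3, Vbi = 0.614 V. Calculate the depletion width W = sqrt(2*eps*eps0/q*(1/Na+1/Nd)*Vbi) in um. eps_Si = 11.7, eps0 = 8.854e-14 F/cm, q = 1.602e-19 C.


Step 1: 1/Na + 1/Nd = 1/7.34e+14 + 1/6.25e+15 = 1.52240e-15
Step 2: 2*eps*eps0/q = 2*11.7*8.854e-14/1.602e-19 = 1.293281e+07
Step 3: W^2 = 1.293281e+07 * 1.52240e-15 * 0.614 = 1.20890e-08
Step 4: W = sqrt(1.20890e-08) = 1.099e-04 cm = 1.099 um

1.099


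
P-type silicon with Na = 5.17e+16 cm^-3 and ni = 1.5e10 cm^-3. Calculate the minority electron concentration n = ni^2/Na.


Step 1: Majority hole concentration p ≈ Na = 5.17e+16 cm^-3
Step 2: n = ni^2 / Na = (1.5e10)^2 / 5.17e+16
Step 3: n = 4.35e+03 cm^-3

4.35e+03


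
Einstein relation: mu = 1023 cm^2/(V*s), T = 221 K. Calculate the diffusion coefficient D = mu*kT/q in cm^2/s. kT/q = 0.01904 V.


Step 1: D = mu * (kT/q)
Step 2: D = 1023 * 0.01904
Step 3: D = 19.48 cm^2/s

19.48


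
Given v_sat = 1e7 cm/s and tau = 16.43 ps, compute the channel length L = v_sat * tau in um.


Step 1: tau in seconds = 16.43 ps * 1e-12 = 1.6430e-11 s
Step 2: L = v_sat * tau = 1e7 * 1.6430e-11 = 1.6430e-04 cm
Step 3: L in um = 1.6430e-04 * 1e4 = 1.643 um

1.643


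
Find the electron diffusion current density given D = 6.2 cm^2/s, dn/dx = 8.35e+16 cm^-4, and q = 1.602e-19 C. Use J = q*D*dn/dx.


Step 1: J = q * D * (dn/dx)
Step 2: J = 1.602e-19 * 6.2 * 8.35e+16
Step 3: J = 8.29e-02 A/cm^2

8.29e-02


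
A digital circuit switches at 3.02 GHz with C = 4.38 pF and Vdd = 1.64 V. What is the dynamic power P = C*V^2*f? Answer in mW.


Step 1: V^2 = 1.64^2 = 2.6896 V^2
Step 2: P = C*V^2*f = 4.38e-12 F * 2.6896 * 3.02e9 Hz
Step 3: P = 3.557695296e-02 W
Step 4: P = 35.577 mW

35.577


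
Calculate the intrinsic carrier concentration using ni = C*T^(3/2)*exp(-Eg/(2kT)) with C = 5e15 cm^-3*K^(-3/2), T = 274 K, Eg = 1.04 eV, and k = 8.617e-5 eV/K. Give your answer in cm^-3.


Step 1: Compute kT = 8.617e-5 * 274 = 0.02361058 eV
Step 2: Exponent = -Eg/(2kT) = -1.04/(2*0.02361058) = -22.02402
Step 3: T^(3/2) = 274^1.5 = 4535.51
Step 4: ni = 5e15 * 4535.51 * exp(-22.02402) = 6.18e+09 cm^-3

6.18e+09


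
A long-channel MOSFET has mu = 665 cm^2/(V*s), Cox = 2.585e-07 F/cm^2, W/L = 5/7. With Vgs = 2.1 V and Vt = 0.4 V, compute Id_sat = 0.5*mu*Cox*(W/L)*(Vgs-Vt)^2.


Step 1: Overdrive voltage Vov = Vgs - Vt = 2.1 - 0.4 = 1.7 V
Step 2: W/L = 5/7 = 0.714286
Step 3: Id = 0.5 * 665 * 2.585e-07 * 0.714286 * 1.7^2
Step 4: Id = 1.77e-04 A

1.77e-04


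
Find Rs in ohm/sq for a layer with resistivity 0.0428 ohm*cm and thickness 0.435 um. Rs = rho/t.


Step 1: Convert thickness to cm: t = 0.435 um = 4.3500e-05 cm
Step 2: Rs = rho / t = 0.0428 / 4.3500e-05
Step 3: Rs = 983.9 ohm/sq

983.9


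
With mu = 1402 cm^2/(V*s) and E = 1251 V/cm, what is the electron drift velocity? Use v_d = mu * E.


Step 1: v_d = mu * E
Step 2: v_d = 1402 * 1251 = 1753902
Step 3: v_d = 1.75e+06 cm/s

1.75e+06


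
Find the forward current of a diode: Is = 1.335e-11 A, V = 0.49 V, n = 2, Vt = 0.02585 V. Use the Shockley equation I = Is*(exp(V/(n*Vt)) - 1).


Step 1: V/(n*Vt) = 0.49/(2*0.02585) = 9.4778
Step 2: exp(9.4778) = 1.3066e+04
Step 3: I = 1.335e-11 * (1.3066e+04 - 1) = 1.74e-07 A

1.74e-07


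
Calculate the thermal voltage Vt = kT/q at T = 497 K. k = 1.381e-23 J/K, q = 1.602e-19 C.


Step 1: kT = 1.381e-23 * 497 = 6.86357e-21 J
Step 2: Vt = kT/q = 6.86357e-21 / 1.602e-19
Step 3: Vt = 0.04284 V

0.04284


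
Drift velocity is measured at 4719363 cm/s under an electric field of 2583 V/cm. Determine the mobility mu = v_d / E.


Step 1: mu = v_d / E
Step 2: mu = 4719363 / 2583
Step 3: mu = 1827.09 cm^2/(V*s)

1827.09


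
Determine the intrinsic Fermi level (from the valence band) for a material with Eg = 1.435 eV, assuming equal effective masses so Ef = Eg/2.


Step 1: For an intrinsic semiconductor, the Fermi level sits at midgap.
Step 2: Ef = Eg / 2 = 1.435 / 2 = 0.7175 eV

0.7175


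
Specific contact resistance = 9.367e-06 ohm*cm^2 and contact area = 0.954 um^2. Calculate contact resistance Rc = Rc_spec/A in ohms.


Step 1: Convert area to cm^2: 0.954 um^2 = 9.5400e-09 cm^2
Step 2: Rc = Rc_spec / A = 9.367e-06 / 9.5400e-09
Step 3: Rc = 9.82e+02 ohms

9.82e+02


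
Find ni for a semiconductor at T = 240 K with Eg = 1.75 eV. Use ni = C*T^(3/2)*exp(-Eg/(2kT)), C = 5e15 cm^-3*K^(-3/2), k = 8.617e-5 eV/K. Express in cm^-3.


Step 1: Compute kT = 8.617e-5 * 240 = 0.0206808 eV
Step 2: Exponent = -Eg/(2kT) = -1.75/(2*0.0206808) = -42.30978
Step 3: T^(3/2) = 240^1.5 = 3718.06
Step 4: ni = 5e15 * 3718.06 * exp(-42.30978) = 7.84e+00 cm^-3

7.84e+00


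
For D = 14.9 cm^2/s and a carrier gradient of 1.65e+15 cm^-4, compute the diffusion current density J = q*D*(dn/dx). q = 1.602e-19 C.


Step 1: J = q * D * (dn/dx)
Step 2: J = 1.602e-19 * 14.9 * 1.65e+15
Step 3: J = 3.94e-03 A/cm^2

3.94e-03


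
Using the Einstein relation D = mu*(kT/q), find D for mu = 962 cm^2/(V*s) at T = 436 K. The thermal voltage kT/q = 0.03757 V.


Step 1: D = mu * (kT/q)
Step 2: D = 962 * 0.03757
Step 3: D = 36.14 cm^2/s

36.14


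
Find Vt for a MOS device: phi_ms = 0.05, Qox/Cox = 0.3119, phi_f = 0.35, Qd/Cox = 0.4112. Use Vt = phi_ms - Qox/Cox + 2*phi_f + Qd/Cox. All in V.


Step 1: Vt = phi_ms - Qox/Cox + 2*phi_f + Qd/Cox
Step 2: Vt = 0.05 - 0.3119 + 2*0.35 + 0.4112
Step 3: Vt = 0.05 - 0.3119 + 0.7 + 0.4112
Step 4: Vt = 0.8493 V

0.8493


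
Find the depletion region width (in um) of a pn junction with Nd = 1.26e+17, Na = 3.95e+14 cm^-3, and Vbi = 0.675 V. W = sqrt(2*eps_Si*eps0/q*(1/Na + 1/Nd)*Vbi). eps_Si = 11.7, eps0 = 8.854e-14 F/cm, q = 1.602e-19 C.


Step 1: 1/Na + 1/Nd = 1/3.95e+14 + 1/1.26e+17 = 2.53958e-15
Step 2: 2*eps*eps0/q = 2*11.7*8.854e-14/1.602e-19 = 1.293281e+07
Step 3: W^2 = 1.293281e+07 * 2.53958e-15 * 0.675 = 2.21696e-08
Step 4: W = sqrt(2.21696e-08) = 1.489e-04 cm = 1.489 um

1.489


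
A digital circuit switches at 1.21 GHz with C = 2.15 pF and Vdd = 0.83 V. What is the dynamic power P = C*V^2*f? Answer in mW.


Step 1: V^2 = 0.83^2 = 0.6889 V^2
Step 2: P = C*V^2*f = 2.15e-12 F * 0.6889 * 1.21e9 Hz
Step 3: P = 1.79217335e-03 W
Step 4: P = 1.792 mW

1.792


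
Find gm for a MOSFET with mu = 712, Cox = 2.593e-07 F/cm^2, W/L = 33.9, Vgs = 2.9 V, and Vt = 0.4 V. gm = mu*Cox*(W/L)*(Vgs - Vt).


Step 1: Vov = Vgs - Vt = 2.9 - 0.4 = 2.5 V
Step 2: gm = mu * Cox * (W/L) * Vov
Step 3: gm = 712 * 2.593e-07 * 33.9 * 2.5 = 1.56e-02 S

1.56e-02


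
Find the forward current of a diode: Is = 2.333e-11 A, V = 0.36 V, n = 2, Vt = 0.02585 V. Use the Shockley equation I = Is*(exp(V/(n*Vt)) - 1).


Step 1: V/(n*Vt) = 0.36/(2*0.02585) = 6.9632
Step 2: exp(6.9632) = 1.0570e+03
Step 3: I = 2.333e-11 * (1.0570e+03 - 1) = 2.46e-08 A

2.46e-08


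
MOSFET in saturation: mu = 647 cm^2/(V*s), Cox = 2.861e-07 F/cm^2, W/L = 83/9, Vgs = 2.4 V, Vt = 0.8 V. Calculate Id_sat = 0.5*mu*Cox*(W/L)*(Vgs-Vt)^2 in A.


Step 1: Overdrive voltage Vov = Vgs - Vt = 2.4 - 0.8 = 1.6 V
Step 2: W/L = 83/9 = 9.22222
Step 3: Id = 0.5 * 647 * 2.861e-07 * 9.22222 * 1.6^2
Step 4: Id = 2.19e-03 A

2.19e-03


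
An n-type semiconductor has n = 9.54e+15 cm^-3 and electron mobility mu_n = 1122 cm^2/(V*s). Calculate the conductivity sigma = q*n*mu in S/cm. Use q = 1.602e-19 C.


Step 1: sigma = q * n * mu
Step 2: sigma = 1.602e-19 * 9.54e+15 * 1122
Step 3: sigma = 1.715e+00 S/cm

1.715e+00


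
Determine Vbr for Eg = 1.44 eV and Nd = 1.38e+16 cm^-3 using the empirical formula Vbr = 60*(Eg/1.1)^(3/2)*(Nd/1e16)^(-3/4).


Step 1: Eg/1.1 = 1.44/1.1 = 1.309091
Step 2: (Eg/1.1)^1.5 = 1.309091^1.5 = 1.497803
Step 3: (Nd/1e16)^(-0.75) = (1.38)^(-0.75) = 0.785400
Step 4: Vbr = 60 * 1.497803 * 0.785400 = 70.6 V

70.6


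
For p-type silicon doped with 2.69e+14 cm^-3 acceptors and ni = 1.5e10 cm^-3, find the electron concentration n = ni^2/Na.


Step 1: Majority hole concentration p ≈ Na = 2.69e+14 cm^-3
Step 2: n = ni^2 / Na = (1.5e10)^2 / 2.69e+14
Step 3: n = 8.36e+05 cm^-3

8.36e+05


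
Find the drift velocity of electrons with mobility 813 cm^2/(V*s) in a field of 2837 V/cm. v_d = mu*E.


Step 1: v_d = mu * E
Step 2: v_d = 813 * 2837 = 2306481
Step 3: v_d = 2.31e+06 cm/s

2.31e+06


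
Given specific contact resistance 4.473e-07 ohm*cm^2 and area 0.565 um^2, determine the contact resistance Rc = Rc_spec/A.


Step 1: Convert area to cm^2: 0.565 um^2 = 5.6500e-09 cm^2
Step 2: Rc = Rc_spec / A = 4.473e-07 / 5.6500e-09
Step 3: Rc = 7.92e+01 ohms

7.92e+01


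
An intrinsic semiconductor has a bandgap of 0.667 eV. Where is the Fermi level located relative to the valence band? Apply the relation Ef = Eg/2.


Step 1: For an intrinsic semiconductor, the Fermi level sits at midgap.
Step 2: Ef = Eg / 2 = 0.667 / 2 = 0.3335 eV

0.3335


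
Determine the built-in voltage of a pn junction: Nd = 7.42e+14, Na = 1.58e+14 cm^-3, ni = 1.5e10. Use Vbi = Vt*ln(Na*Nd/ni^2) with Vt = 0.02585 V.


Step 1: Compute Na*Nd/ni^2 = 1.58e+14 * 7.42e+14 / (1.5e10)^2 = 5.2105e+08
Step 2: ln(5.2105e+08) = 20.0714
Step 3: Vbi = 0.02585 * 20.0714 = 0.519 V

0.519


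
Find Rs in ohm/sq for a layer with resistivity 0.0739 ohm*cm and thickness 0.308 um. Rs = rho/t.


Step 1: Convert thickness to cm: t = 0.308 um = 3.0800e-05 cm
Step 2: Rs = rho / t = 0.0739 / 3.0800e-05
Step 3: Rs = 2399.4 ohm/sq

2399.4


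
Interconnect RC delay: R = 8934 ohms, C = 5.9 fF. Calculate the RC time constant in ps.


Step 1: tau = R * C
Step 2: tau = 8934 * 5.9 fF = 8934 * 5.9e-15 F
Step 3: tau = 5.27106e-11 s = 52.7106 ps

52.7106


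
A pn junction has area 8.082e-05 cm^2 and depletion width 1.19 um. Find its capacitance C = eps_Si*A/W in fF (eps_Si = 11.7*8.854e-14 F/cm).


Step 1: eps_Si = 11.7 * 8.854e-14 = 1.035918e-12 F/cm
Step 2: W in cm = 1.19 * 1e-4 = 1.19e-04 cm
Step 3: C = 1.035918e-12 * 8.082e-05 / 1.19e-04 = 7.035537e-13 F
Step 4: C = 703.55 fF

703.55


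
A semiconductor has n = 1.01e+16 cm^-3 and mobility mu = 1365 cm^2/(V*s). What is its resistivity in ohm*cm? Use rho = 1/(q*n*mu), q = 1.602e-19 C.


Step 1: sigma = q * n * mu = 1.602e-19 * 1.01e+16 * 1365 = 2.20860e+00 S/cm
Step 2: rho = 1 / sigma = 1 / 2.20860e+00 = 0.4528 ohm*cm

0.4528


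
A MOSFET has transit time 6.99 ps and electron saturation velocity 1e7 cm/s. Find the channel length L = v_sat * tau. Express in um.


Step 1: tau in seconds = 6.99 ps * 1e-12 = 6.9900e-12 s
Step 2: L = v_sat * tau = 1e7 * 6.9900e-12 = 6.9900e-05 cm
Step 3: L in um = 6.9900e-05 * 1e4 = 0.699 um

0.699


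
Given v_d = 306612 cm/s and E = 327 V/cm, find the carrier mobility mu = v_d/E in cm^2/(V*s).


Step 1: mu = v_d / E
Step 2: mu = 306612 / 327
Step 3: mu = 937.65 cm^2/(V*s)

937.65


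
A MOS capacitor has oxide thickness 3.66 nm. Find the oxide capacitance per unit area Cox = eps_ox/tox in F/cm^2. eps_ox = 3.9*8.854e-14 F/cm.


Step 1: eps_ox = 3.9 * 8.854e-14 = 3.45306e-13 F/cm
Step 2: tox in cm = 3.66 nm * 1e-7 = 3.6600e-07 cm
Step 3: Cox = 3.45306e-13 / 3.6600e-07 = 9.43e-07 F/cm^2

9.43e-07


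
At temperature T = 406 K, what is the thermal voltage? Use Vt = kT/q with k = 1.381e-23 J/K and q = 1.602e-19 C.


Step 1: kT = 1.381e-23 * 406 = 5.60686e-21 J
Step 2: Vt = kT/q = 5.60686e-21 / 1.602e-19
Step 3: Vt = 0.035 V

0.035


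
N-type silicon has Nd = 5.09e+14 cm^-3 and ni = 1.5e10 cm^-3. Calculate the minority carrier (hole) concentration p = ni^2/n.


Step 1: Since Nd >> ni, n ≈ Nd = 5.09e+14 cm^-3
Step 2: p = ni^2 / n = (1.5e10)^2 / 5.09e+14
Step 3: p = 2.25e20 / 5.09e+14 = 4.42e+05 cm^-3

4.42e+05


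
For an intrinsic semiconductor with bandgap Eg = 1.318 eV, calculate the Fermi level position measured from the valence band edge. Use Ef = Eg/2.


Step 1: For an intrinsic semiconductor, the Fermi level sits at midgap.
Step 2: Ef = Eg / 2 = 1.318 / 2 = 0.659 eV

0.659


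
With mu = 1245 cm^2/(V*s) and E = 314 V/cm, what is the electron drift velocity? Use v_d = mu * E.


Step 1: v_d = mu * E
Step 2: v_d = 1245 * 314 = 390930
Step 3: v_d = 3.91e+05 cm/s

3.91e+05


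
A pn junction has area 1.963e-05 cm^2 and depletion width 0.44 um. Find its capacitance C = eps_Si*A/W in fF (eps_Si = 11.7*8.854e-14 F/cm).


Step 1: eps_Si = 11.7 * 8.854e-14 = 1.035918e-12 F/cm
Step 2: W in cm = 0.44 * 1e-4 = 4.40e-05 cm
Step 3: C = 1.035918e-12 * 1.963e-05 / 4.40e-05 = 4.621607e-13 F
Step 4: C = 462.16 fF

462.16


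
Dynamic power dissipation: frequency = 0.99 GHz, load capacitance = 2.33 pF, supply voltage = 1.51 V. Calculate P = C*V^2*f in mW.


Step 1: V^2 = 1.51^2 = 2.2801 V^2
Step 2: P = C*V^2*f = 2.33e-12 F * 2.2801 * 0.99e9 Hz
Step 3: P = 5.25950667e-03 W
Step 4: P = 5.26 mW

5.26


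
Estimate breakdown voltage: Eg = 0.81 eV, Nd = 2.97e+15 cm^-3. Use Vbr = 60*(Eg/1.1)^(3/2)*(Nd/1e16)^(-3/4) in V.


Step 1: Eg/1.1 = 0.81/1.1 = 0.736364
Step 2: (Eg/1.1)^1.5 = 0.736364^1.5 = 0.631886
Step 3: (Nd/1e16)^(-0.75) = (0.297)^(-0.75) = 2.485608
Step 4: Vbr = 60 * 0.631886 * 2.485608 = 94.2 V

94.2


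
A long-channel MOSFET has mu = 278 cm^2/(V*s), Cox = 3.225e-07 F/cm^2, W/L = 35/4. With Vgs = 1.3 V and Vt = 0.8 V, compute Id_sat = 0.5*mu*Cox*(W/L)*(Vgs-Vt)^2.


Step 1: Overdrive voltage Vov = Vgs - Vt = 1.3 - 0.8 = 0.5 V
Step 2: W/L = 35/4 = 8.75
Step 3: Id = 0.5 * 278 * 3.225e-07 * 8.75 * 0.5^2
Step 4: Id = 9.81e-05 A

9.81e-05


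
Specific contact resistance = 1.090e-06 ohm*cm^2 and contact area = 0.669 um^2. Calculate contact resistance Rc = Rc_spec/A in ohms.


Step 1: Convert area to cm^2: 0.669 um^2 = 6.6900e-09 cm^2
Step 2: Rc = Rc_spec / A = 1.090e-06 / 6.6900e-09
Step 3: Rc = 1.63e+02 ohms

1.63e+02


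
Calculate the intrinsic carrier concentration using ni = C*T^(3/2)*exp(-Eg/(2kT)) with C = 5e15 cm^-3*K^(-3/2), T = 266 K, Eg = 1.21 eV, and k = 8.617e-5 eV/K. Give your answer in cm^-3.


Step 1: Compute kT = 8.617e-5 * 266 = 0.02292122 eV
Step 2: Exponent = -Eg/(2kT) = -1.21/(2*0.02292122) = -26.39476
Step 3: T^(3/2) = 266^1.5 = 4338.33
Step 4: ni = 5e15 * 4338.33 * exp(-26.39476) = 7.47e+07 cm^-3

7.47e+07


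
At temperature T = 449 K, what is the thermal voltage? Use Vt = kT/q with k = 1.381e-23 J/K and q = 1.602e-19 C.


Step 1: kT = 1.381e-23 * 449 = 6.20069e-21 J
Step 2: Vt = kT/q = 6.20069e-21 / 1.602e-19
Step 3: Vt = 0.03871 V

0.03871


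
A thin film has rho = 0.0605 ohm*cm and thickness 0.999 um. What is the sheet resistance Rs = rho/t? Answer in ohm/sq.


Step 1: Convert thickness to cm: t = 0.999 um = 9.9900e-05 cm
Step 2: Rs = rho / t = 0.0605 / 9.9900e-05
Step 3: Rs = 605.6 ohm/sq

605.6


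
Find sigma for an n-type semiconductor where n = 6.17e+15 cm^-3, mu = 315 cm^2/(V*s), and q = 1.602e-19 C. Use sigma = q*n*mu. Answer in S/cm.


Step 1: sigma = q * n * mu
Step 2: sigma = 1.602e-19 * 6.17e+15 * 315
Step 3: sigma = 3.114e-01 S/cm

3.114e-01


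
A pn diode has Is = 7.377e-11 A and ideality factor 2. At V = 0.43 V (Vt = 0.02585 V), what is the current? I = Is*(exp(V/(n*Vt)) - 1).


Step 1: V/(n*Vt) = 0.43/(2*0.02585) = 8.3172
Step 2: exp(8.3172) = 4.0937e+03
Step 3: I = 7.377e-11 * (4.0937e+03 - 1) = 3.02e-07 A

3.02e-07


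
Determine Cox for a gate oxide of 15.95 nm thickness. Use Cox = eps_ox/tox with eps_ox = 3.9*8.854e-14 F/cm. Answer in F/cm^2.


Step 1: eps_ox = 3.9 * 8.854e-14 = 3.45306e-13 F/cm
Step 2: tox in cm = 15.95 nm * 1e-7 = 1.5950e-06 cm
Step 3: Cox = 3.45306e-13 / 1.5950e-06 = 2.16e-07 F/cm^2

2.16e-07


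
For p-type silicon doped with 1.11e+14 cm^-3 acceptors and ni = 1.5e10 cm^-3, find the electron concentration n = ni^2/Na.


Step 1: Majority hole concentration p ≈ Na = 1.11e+14 cm^-3
Step 2: n = ni^2 / Na = (1.5e10)^2 / 1.11e+14
Step 3: n = 2.03e+06 cm^-3

2.03e+06


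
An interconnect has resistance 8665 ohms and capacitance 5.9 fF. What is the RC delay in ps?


Step 1: tau = R * C
Step 2: tau = 8665 * 5.9 fF = 8665 * 5.9e-15 F
Step 3: tau = 5.11235e-11 s = 51.1235 ps

51.1235


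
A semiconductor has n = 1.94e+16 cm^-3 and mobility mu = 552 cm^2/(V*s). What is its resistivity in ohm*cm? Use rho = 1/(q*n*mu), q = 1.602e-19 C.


Step 1: sigma = q * n * mu = 1.602e-19 * 1.94e+16 * 552 = 1.71555e+00 S/cm
Step 2: rho = 1 / sigma = 1 / 1.71555e+00 = 0.5829 ohm*cm

0.5829


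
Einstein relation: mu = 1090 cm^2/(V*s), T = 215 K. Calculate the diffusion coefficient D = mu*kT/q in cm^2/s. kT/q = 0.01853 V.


Step 1: D = mu * (kT/q)
Step 2: D = 1090 * 0.01853
Step 3: D = 20.2 cm^2/s

20.2


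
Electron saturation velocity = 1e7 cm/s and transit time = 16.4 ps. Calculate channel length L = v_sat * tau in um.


Step 1: tau in seconds = 16.4 ps * 1e-12 = 1.6400e-11 s
Step 2: L = v_sat * tau = 1e7 * 1.6400e-11 = 1.6400e-04 cm
Step 3: L in um = 1.6400e-04 * 1e4 = 1.64 um

1.64


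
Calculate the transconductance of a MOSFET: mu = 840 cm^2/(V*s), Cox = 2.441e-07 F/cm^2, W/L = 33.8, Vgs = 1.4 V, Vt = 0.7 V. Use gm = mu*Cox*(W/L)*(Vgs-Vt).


Step 1: Vov = Vgs - Vt = 1.4 - 0.7 = 0.7 V
Step 2: gm = mu * Cox * (W/L) * Vov
Step 3: gm = 840 * 2.441e-07 * 33.8 * 0.7 = 4.85e-03 S

4.85e-03


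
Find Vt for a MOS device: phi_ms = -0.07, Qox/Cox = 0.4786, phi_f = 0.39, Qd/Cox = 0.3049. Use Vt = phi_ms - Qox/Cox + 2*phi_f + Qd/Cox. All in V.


Step 1: Vt = phi_ms - Qox/Cox + 2*phi_f + Qd/Cox
Step 2: Vt = -0.07 - 0.4786 + 2*0.39 + 0.3049
Step 3: Vt = -0.07 - 0.4786 + 0.78 + 0.3049
Step 4: Vt = 0.5363 V

0.5363


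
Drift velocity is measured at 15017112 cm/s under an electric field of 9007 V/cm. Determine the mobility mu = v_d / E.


Step 1: mu = v_d / E
Step 2: mu = 15017112 / 9007
Step 3: mu = 1667.27 cm^2/(V*s)

1667.27


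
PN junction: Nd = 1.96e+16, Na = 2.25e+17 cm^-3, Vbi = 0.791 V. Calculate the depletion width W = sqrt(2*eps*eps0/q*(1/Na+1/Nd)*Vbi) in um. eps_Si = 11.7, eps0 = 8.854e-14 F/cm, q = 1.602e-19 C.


Step 1: 1/Na + 1/Nd = 1/2.25e+17 + 1/1.96e+16 = 5.54649e-17
Step 2: 2*eps*eps0/q = 2*11.7*8.854e-14/1.602e-19 = 1.293281e+07
Step 3: W^2 = 1.293281e+07 * 5.54649e-17 * 0.791 = 5.67398e-10
Step 4: W = sqrt(5.67398e-10) = 2.382e-05 cm = 0.2382 um

0.2382


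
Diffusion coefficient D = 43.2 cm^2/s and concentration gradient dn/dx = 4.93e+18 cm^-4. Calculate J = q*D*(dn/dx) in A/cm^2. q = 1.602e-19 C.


Step 1: J = q * D * (dn/dx)
Step 2: J = 1.602e-19 * 43.2 * 4.93e+18
Step 3: J = 3.41e+01 A/cm^2

3.41e+01


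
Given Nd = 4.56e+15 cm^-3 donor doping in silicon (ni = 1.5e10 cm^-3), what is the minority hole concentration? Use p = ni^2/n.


Step 1: Since Nd >> ni, n ≈ Nd = 4.56e+15 cm^-3
Step 2: p = ni^2 / n = (1.5e10)^2 / 4.56e+15
Step 3: p = 2.25e20 / 4.56e+15 = 4.93e+04 cm^-3

4.93e+04


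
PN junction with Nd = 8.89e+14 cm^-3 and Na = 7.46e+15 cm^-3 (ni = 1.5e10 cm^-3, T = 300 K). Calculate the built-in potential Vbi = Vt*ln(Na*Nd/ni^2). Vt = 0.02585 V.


Step 1: Compute Na*Nd/ni^2 = 7.46e+15 * 8.89e+14 / (1.5e10)^2 = 2.9475e+10
Step 2: ln(2.9475e+10) = 24.1068
Step 3: Vbi = 0.02585 * 24.1068 = 0.623 V

0.623


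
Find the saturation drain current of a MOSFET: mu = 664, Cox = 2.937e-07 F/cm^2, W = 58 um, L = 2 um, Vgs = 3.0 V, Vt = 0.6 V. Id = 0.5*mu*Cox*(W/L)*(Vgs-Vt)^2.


Step 1: Overdrive voltage Vov = Vgs - Vt = 3.0 - 0.6 = 2.4 V
Step 2: W/L = 58/2 = 29
Step 3: Id = 0.5 * 664 * 2.937e-07 * 29 * 2.4^2
Step 4: Id = 1.63e-02 A

1.63e-02


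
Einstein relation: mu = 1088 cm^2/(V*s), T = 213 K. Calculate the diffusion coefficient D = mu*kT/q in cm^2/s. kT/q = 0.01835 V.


Step 1: D = mu * (kT/q)
Step 2: D = 1088 * 0.01835
Step 3: D = 19.96 cm^2/s

19.96


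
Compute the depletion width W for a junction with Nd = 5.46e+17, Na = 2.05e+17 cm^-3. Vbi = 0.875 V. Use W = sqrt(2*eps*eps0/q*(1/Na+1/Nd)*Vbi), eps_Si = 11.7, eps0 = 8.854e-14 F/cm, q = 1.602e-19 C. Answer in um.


Step 1: 1/Na + 1/Nd = 1/2.05e+17 + 1/5.46e+17 = 6.70955e-18
Step 2: 2*eps*eps0/q = 2*11.7*8.854e-14/1.602e-19 = 1.293281e+07
Step 3: W^2 = 1.293281e+07 * 6.70955e-18 * 0.875 = 7.59267e-11
Step 4: W = sqrt(7.59267e-11) = 8.714e-06 cm = 0.08714 um

0.08714


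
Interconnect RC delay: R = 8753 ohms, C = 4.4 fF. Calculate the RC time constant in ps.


Step 1: tau = R * C
Step 2: tau = 8753 * 4.4 fF = 8753 * 4.4e-15 F
Step 3: tau = 3.85132e-11 s = 38.5132 ps

38.5132


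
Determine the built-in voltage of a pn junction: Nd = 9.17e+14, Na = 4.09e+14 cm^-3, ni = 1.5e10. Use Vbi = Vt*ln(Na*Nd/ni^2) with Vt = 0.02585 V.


Step 1: Compute Na*Nd/ni^2 = 4.09e+14 * 9.17e+14 / (1.5e10)^2 = 1.6669e+09
Step 2: ln(1.6669e+09) = 21.2342
Step 3: Vbi = 0.02585 * 21.2342 = 0.549 V

0.549


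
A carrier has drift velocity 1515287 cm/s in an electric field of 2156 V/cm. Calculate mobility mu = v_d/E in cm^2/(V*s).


Step 1: mu = v_d / E
Step 2: mu = 1515287 / 2156
Step 3: mu = 702.82 cm^2/(V*s)

702.82


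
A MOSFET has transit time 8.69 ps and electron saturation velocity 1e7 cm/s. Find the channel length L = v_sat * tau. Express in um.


Step 1: tau in seconds = 8.69 ps * 1e-12 = 8.6900e-12 s
Step 2: L = v_sat * tau = 1e7 * 8.6900e-12 = 8.6900e-05 cm
Step 3: L in um = 8.6900e-05 * 1e4 = 0.869 um

0.869


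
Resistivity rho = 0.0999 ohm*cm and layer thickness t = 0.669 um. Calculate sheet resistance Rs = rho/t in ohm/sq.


Step 1: Convert thickness to cm: t = 0.669 um = 6.6900e-05 cm
Step 2: Rs = rho / t = 0.0999 / 6.6900e-05
Step 3: Rs = 1493.3 ohm/sq

1493.3


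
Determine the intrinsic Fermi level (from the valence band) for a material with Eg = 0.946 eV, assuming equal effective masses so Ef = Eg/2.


Step 1: For an intrinsic semiconductor, the Fermi level sits at midgap.
Step 2: Ef = Eg / 2 = 0.946 / 2 = 0.473 eV

0.473


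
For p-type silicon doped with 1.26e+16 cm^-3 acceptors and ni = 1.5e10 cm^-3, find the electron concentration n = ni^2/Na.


Step 1: Majority hole concentration p ≈ Na = 1.26e+16 cm^-3
Step 2: n = ni^2 / Na = (1.5e10)^2 / 1.26e+16
Step 3: n = 1.79e+04 cm^-3

1.79e+04


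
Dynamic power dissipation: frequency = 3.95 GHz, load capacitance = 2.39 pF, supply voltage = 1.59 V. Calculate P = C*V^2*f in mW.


Step 1: V^2 = 1.59^2 = 2.5281 V^2
Step 2: P = C*V^2*f = 2.39e-12 F * 2.5281 * 3.95e9 Hz
Step 3: P = 2.386652805e-02 W
Step 4: P = 23.867 mW

23.867


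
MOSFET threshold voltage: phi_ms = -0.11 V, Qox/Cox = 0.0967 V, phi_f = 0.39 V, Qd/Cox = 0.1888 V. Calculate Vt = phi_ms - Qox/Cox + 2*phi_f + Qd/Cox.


Step 1: Vt = phi_ms - Qox/Cox + 2*phi_f + Qd/Cox
Step 2: Vt = -0.11 - 0.0967 + 2*0.39 + 0.1888
Step 3: Vt = -0.11 - 0.0967 + 0.78 + 0.1888
Step 4: Vt = 0.7621 V

0.7621


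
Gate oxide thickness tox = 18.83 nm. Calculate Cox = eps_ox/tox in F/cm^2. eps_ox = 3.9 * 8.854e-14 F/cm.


Step 1: eps_ox = 3.9 * 8.854e-14 = 3.45306e-13 F/cm
Step 2: tox in cm = 18.83 nm * 1e-7 = 1.8830e-06 cm
Step 3: Cox = 3.45306e-13 / 1.8830e-06 = 1.83e-07 F/cm^2

1.83e-07


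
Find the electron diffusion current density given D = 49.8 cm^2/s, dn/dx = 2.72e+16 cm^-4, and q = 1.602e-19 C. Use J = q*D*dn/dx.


Step 1: J = q * D * (dn/dx)
Step 2: J = 1.602e-19 * 49.8 * 2.72e+16
Step 3: J = 2.17e-01 A/cm^2

2.17e-01


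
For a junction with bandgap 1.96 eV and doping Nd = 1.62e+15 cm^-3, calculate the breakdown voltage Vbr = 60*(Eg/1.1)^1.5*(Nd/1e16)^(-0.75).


Step 1: Eg/1.1 = 1.96/1.1 = 1.781818
Step 2: (Eg/1.1)^1.5 = 1.781818^1.5 = 2.378455
Step 3: (Nd/1e16)^(-0.75) = (0.162)^(-0.75) = 3.916190
Step 4: Vbr = 60 * 2.378455 * 3.916190 = 558.9 V

558.9


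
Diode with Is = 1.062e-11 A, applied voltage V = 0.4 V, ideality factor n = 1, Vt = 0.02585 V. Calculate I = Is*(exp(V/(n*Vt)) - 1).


Step 1: V/(n*Vt) = 0.4/(1*0.02585) = 15.4739
Step 2: exp(15.4739) = 5.2508e+06
Step 3: I = 1.062e-11 * (5.2508e+06 - 1) = 5.58e-05 A

5.58e-05


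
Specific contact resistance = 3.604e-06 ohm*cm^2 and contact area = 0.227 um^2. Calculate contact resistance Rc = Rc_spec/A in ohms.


Step 1: Convert area to cm^2: 0.227 um^2 = 2.2700e-09 cm^2
Step 2: Rc = Rc_spec / A = 3.604e-06 / 2.2700e-09
Step 3: Rc = 1.59e+03 ohms

1.59e+03


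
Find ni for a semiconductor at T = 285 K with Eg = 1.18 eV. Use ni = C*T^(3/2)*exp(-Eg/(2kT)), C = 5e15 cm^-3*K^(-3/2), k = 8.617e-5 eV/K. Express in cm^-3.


Step 1: Compute kT = 8.617e-5 * 285 = 0.02455845 eV
Step 2: Exponent = -Eg/(2kT) = -1.18/(2*0.02455845) = -24.02432
Step 3: T^(3/2) = 285^1.5 = 4811.35
Step 4: ni = 5e15 * 4811.35 * exp(-24.02432) = 8.86e+08 cm^-3

8.86e+08


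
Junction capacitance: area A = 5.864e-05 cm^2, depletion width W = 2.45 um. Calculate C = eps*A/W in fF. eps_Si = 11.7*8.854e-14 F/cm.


Step 1: eps_Si = 11.7 * 8.854e-14 = 1.035918e-12 F/cm
Step 2: W in cm = 2.45 * 1e-4 = 2.45e-04 cm
Step 3: C = 1.035918e-12 * 5.864e-05 / 2.45e-04 = 2.479438e-13 F
Step 4: C = 247.94 fF

247.94


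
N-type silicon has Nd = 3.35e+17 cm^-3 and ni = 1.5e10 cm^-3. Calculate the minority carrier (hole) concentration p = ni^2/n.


Step 1: Since Nd >> ni, n ≈ Nd = 3.35e+17 cm^-3
Step 2: p = ni^2 / n = (1.5e10)^2 / 3.35e+17
Step 3: p = 2.25e20 / 3.35e+17 = 6.72e+02 cm^-3

6.72e+02


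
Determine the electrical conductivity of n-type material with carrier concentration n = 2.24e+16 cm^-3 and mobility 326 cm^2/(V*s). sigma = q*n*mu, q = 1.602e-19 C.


Step 1: sigma = q * n * mu
Step 2: sigma = 1.602e-19 * 2.24e+16 * 326
Step 3: sigma = 1.170e+00 S/cm

1.170e+00


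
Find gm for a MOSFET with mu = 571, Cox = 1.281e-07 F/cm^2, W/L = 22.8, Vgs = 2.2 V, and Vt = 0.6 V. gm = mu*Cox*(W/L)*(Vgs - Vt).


Step 1: Vov = Vgs - Vt = 2.2 - 0.6 = 1.6 V
Step 2: gm = mu * Cox * (W/L) * Vov
Step 3: gm = 571 * 1.281e-07 * 22.8 * 1.6 = 2.67e-03 S

2.67e-03


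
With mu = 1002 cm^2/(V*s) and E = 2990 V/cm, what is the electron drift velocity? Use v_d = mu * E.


Step 1: v_d = mu * E
Step 2: v_d = 1002 * 2990 = 2995980
Step 3: v_d = 3.00e+06 cm/s

3.00e+06


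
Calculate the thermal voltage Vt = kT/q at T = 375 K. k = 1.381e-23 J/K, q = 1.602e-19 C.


Step 1: kT = 1.381e-23 * 375 = 5.17875e-21 J
Step 2: Vt = kT/q = 5.17875e-21 / 1.602e-19
Step 3: Vt = 0.03233 V

0.03233


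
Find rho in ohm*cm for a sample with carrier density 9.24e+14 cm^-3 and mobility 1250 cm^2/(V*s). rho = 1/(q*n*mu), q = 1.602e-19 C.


Step 1: sigma = q * n * mu = 1.602e-19 * 9.24e+14 * 1250 = 1.85031e-01 S/cm
Step 2: rho = 1 / sigma = 1 / 1.85031e-01 = 5.404 ohm*cm

5.404


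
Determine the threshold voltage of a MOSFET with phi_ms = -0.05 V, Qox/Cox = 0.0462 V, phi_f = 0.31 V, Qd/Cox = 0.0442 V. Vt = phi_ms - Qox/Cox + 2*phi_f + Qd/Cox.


Step 1: Vt = phi_ms - Qox/Cox + 2*phi_f + Qd/Cox
Step 2: Vt = -0.05 - 0.0462 + 2*0.31 + 0.0442
Step 3: Vt = -0.05 - 0.0462 + 0.62 + 0.0442
Step 4: Vt = 0.568 V

0.568


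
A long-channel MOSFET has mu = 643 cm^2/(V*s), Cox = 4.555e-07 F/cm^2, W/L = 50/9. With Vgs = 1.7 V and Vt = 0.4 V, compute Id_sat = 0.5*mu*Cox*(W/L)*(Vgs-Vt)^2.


Step 1: Overdrive voltage Vov = Vgs - Vt = 1.7 - 0.4 = 1.3 V
Step 2: W/L = 50/9 = 5.55556
Step 3: Id = 0.5 * 643 * 4.555e-07 * 5.55556 * 1.3^2
Step 4: Id = 1.37e-03 A

1.37e-03


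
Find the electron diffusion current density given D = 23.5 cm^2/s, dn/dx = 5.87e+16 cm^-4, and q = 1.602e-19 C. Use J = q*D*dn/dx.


Step 1: J = q * D * (dn/dx)
Step 2: J = 1.602e-19 * 23.5 * 5.87e+16
Step 3: J = 2.21e-01 A/cm^2

2.21e-01


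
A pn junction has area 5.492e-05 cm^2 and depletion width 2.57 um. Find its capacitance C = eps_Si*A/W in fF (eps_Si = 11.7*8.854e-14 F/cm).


Step 1: eps_Si = 11.7 * 8.854e-14 = 1.035918e-12 F/cm
Step 2: W in cm = 2.57 * 1e-4 = 2.57e-04 cm
Step 3: C = 1.035918e-12 * 5.492e-05 / 2.57e-04 = 2.213720e-13 F
Step 4: C = 221.37 fF

221.37


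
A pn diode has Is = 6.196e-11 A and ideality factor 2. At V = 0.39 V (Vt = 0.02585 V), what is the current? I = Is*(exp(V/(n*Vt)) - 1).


Step 1: V/(n*Vt) = 0.39/(2*0.02585) = 7.5435
Step 2: exp(7.5435) = 1.8884e+03
Step 3: I = 6.196e-11 * (1.8884e+03 - 1) = 1.17e-07 A

1.17e-07


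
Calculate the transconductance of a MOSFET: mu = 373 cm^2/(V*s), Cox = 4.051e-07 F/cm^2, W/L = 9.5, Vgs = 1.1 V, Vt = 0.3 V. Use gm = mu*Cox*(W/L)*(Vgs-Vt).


Step 1: Vov = Vgs - Vt = 1.1 - 0.3 = 0.8 V
Step 2: gm = mu * Cox * (W/L) * Vov
Step 3: gm = 373 * 4.051e-07 * 9.5 * 0.8 = 1.15e-03 S

1.15e-03


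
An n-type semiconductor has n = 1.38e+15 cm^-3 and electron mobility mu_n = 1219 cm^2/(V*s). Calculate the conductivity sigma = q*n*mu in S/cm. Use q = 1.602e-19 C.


Step 1: sigma = q * n * mu
Step 2: sigma = 1.602e-19 * 1.38e+15 * 1219
Step 3: sigma = 2.695e-01 S/cm

2.695e-01


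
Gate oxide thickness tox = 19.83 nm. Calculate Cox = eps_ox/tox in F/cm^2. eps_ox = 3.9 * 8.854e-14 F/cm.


Step 1: eps_ox = 3.9 * 8.854e-14 = 3.45306e-13 F/cm
Step 2: tox in cm = 19.83 nm * 1e-7 = 1.9830e-06 cm
Step 3: Cox = 3.45306e-13 / 1.9830e-06 = 1.74e-07 F/cm^2

1.74e-07


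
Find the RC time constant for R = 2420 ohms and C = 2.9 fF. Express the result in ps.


Step 1: tau = R * C
Step 2: tau = 2420 * 2.9 fF = 2420 * 2.9e-15 F
Step 3: tau = 7.018e-12 s = 7.018 ps

7.018


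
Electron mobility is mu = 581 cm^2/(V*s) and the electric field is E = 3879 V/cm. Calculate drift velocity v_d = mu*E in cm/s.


Step 1: v_d = mu * E
Step 2: v_d = 581 * 3879 = 2253699
Step 3: v_d = 2.25e+06 cm/s

2.25e+06


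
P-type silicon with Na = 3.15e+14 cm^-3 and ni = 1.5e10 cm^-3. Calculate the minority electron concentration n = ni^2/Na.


Step 1: Majority hole concentration p ≈ Na = 3.15e+14 cm^-3
Step 2: n = ni^2 / Na = (1.5e10)^2 / 3.15e+14
Step 3: n = 7.14e+05 cm^-3

7.14e+05


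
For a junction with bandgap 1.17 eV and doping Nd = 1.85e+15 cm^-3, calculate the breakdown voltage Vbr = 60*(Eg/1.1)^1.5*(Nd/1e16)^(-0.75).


Step 1: Eg/1.1 = 1.17/1.1 = 1.063636
Step 2: (Eg/1.1)^1.5 = 1.063636^1.5 = 1.096957
Step 3: (Nd/1e16)^(-0.75) = (0.185)^(-0.75) = 3.545041
Step 4: Vbr = 60 * 1.096957 * 3.545041 = 233.3 V

233.3


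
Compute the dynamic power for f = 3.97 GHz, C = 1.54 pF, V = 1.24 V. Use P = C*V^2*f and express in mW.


Step 1: V^2 = 1.24^2 = 1.5376 V^2
Step 2: P = C*V^2*f = 1.54e-12 F * 1.5376 * 3.97e9 Hz
Step 3: P = 9.40057888e-03 W
Step 4: P = 9.401 mW

9.401


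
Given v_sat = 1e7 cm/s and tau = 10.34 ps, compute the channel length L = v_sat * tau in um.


Step 1: tau in seconds = 10.34 ps * 1e-12 = 1.0340e-11 s
Step 2: L = v_sat * tau = 1e7 * 1.0340e-11 = 1.0340e-04 cm
Step 3: L in um = 1.0340e-04 * 1e4 = 1.034 um

1.034


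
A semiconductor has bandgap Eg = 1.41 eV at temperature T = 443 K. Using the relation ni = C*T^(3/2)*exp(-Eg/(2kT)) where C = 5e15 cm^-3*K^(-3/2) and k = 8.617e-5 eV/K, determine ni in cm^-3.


Step 1: Compute kT = 8.617e-5 * 443 = 0.03817331 eV
Step 2: Exponent = -Eg/(2kT) = -1.41/(2*0.03817331) = -18.46840
Step 3: T^(3/2) = 443^1.5 = 9324.07
Step 4: ni = 5e15 * 9324.07 * exp(-18.46840) = 4.44e+11 cm^-3

4.44e+11


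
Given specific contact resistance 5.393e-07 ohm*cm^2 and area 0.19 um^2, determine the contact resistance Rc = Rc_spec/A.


Step 1: Convert area to cm^2: 0.19 um^2 = 1.9000e-09 cm^2
Step 2: Rc = Rc_spec / A = 5.393e-07 / 1.9000e-09
Step 3: Rc = 2.84e+02 ohms

2.84e+02


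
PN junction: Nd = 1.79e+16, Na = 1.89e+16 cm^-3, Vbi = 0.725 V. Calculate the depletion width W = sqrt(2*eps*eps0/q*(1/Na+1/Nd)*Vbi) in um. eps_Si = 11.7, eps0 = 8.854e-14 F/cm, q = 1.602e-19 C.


Step 1: 1/Na + 1/Nd = 1/1.89e+16 + 1/1.79e+16 = 1.08776e-16
Step 2: 2*eps*eps0/q = 2*11.7*8.854e-14/1.602e-19 = 1.293281e+07
Step 3: W^2 = 1.293281e+07 * 1.08776e-16 * 0.725 = 1.01992e-09
Step 4: W = sqrt(1.01992e-09) = 3.194e-05 cm = 0.3194 um

0.3194


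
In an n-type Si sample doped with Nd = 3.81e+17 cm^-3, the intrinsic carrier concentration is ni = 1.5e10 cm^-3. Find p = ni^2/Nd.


Step 1: Since Nd >> ni, n ≈ Nd = 3.81e+17 cm^-3
Step 2: p = ni^2 / n = (1.5e10)^2 / 3.81e+17
Step 3: p = 2.25e20 / 3.81e+17 = 5.91e+02 cm^-3

5.91e+02


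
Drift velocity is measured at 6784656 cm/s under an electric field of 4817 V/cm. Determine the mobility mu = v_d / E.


Step 1: mu = v_d / E
Step 2: mu = 6784656 / 4817
Step 3: mu = 1408.48 cm^2/(V*s)

1408.48


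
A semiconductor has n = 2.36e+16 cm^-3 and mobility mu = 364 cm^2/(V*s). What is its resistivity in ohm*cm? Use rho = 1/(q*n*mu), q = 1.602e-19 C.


Step 1: sigma = q * n * mu = 1.602e-19 * 2.36e+16 * 364 = 1.37618e+00 S/cm
Step 2: rho = 1 / sigma = 1 / 1.37618e+00 = 0.7266 ohm*cm

0.7266


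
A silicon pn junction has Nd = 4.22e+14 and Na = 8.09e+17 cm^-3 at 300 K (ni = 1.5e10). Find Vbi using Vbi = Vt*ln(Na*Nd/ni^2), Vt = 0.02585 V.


Step 1: Compute Na*Nd/ni^2 = 8.09e+17 * 4.22e+14 / (1.5e10)^2 = 1.5173e+12
Step 2: ln(1.5173e+12) = 28.0480
Step 3: Vbi = 0.02585 * 28.0480 = 0.725 V

0.725


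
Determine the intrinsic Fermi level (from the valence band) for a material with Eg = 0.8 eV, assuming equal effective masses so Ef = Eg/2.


Step 1: For an intrinsic semiconductor, the Fermi level sits at midgap.
Step 2: Ef = Eg / 2 = 0.8 / 2 = 0.4 eV

0.4
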